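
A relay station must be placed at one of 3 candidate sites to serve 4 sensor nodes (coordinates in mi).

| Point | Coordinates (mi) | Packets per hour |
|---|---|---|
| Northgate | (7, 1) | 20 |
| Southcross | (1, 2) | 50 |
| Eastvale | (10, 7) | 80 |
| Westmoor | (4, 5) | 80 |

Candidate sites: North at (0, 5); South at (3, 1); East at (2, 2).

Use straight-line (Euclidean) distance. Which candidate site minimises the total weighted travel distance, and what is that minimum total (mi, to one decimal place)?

Total weighted distance at each candidate:
  North (0, 5): total = 1455.2
  South (3, 1): total = 1259.2
  East (2, 2): total = 1195.1
Minimum is at East with total 1195.1 mi.

East, total 1195.1 mi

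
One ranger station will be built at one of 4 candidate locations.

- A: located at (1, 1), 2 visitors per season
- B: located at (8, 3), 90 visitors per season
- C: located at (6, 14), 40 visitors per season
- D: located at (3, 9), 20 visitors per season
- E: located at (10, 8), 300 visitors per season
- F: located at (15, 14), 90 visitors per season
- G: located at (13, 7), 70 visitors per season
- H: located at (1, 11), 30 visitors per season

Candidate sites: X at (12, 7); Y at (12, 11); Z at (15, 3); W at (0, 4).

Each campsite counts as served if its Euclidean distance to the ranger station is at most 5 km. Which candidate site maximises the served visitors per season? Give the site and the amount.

Y, covering 460

Coverage radius r = 5 km; a point is covered iff (Δx)²+(Δy)² ≤ 5² = 25.
  X (12, 7): covers {E, G} → 370
  Y (12, 11): covers {E, F, G} → 460
  Z (15, 3): covers {G} → 70
  W (0, 4): covers {A} → 2
Maximum coverage at Y: 460 visitors per season.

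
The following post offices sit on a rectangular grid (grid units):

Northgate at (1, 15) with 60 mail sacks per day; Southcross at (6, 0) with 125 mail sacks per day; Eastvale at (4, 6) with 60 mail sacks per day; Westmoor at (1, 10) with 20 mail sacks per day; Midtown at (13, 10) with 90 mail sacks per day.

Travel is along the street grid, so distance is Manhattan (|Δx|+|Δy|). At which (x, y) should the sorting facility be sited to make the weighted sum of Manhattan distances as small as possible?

(6, 6)

Manhattan distance separates: Σwᵢ(|x−xᵢ|+|y−yᵢ|) = Σwᵢ|x−xᵢ| + Σwᵢ|y−yᵢ|, so x and y are optimised independently as 1-D weighted medians.
Total weight W = 355; half = 177.5.
x-coordinate, sorted with cumulative weight:
  x=1 (Northgate, w=60) cum 60
  x=1 (Westmoor, w=20) cum 80
  x=4 (Eastvale, w=60) cum 140
  x=6 (Southcross, w=125) cum 265  ← median
  x=13 (Midtown, w=90) cum 355
⇒ x* = 6
y-coordinate, sorted with cumulative weight:
  y=0 (Southcross, w=125) cum 125
  y=6 (Eastvale, w=60) cum 185  ← median
  y=10 (Westmoor, w=20) cum 205
  y=10 (Midtown, w=90) cum 295
  y=15 (Northgate, w=60) cum 355
⇒ y* = 6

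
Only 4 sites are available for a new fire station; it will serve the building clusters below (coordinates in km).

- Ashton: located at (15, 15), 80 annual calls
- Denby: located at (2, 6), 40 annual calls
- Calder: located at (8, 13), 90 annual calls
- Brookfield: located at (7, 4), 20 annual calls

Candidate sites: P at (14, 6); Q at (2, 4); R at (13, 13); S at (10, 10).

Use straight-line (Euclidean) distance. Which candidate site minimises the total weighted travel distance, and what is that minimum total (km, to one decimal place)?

S, total 1382.1 km

Total weighted distance at each candidate:
  P (14, 6): total = 2179.8
  Q (2, 4): total = 2515.8
  R (13, 13): total = 1414.1
  S (10, 10): total = 1382.1
Minimum is at S with total 1382.1 km.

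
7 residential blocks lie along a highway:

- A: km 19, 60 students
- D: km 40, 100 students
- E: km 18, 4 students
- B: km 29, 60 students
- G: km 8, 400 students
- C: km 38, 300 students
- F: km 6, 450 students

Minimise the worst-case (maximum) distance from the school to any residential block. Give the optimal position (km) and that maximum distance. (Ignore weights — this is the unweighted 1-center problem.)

The 1-center on a line is the midpoint of the two extreme points: leftmost at 6, rightmost at 40.
Optimal location = (6 + 40)/2 = 23; maximum distance = (40 − 6)/2 = 17.

location 23, max distance 17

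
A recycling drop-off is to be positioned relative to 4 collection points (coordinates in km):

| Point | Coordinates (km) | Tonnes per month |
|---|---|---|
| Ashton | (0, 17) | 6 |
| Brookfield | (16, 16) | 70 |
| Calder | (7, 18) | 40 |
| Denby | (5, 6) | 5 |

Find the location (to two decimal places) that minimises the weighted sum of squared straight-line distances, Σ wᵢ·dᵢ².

(11.78, 16.30)

The minimiser of Σwᵢ‖p−pᵢ‖² is the weighted centroid p* = (Σwᵢpᵢ)/(Σwᵢ).
Σwᵢ = 121.
Σwᵢxᵢ = 6·0 + 70·16 + 40·7 + 5·5 = 1425.
Σwᵢyᵢ = 6·17 + 70·16 + 40·18 + 5·6 = 1972.
x* = 1425/121 = 11.78, y* = 1972/121 = 16.30.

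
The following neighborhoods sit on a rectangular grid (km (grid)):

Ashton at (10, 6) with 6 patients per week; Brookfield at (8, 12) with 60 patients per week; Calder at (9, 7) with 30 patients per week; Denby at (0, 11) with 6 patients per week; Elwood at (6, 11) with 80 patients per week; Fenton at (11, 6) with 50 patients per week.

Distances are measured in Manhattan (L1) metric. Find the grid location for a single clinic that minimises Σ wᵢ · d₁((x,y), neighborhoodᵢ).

Manhattan distance separates: Σwᵢ(|x−xᵢ|+|y−yᵢ|) = Σwᵢ|x−xᵢ| + Σwᵢ|y−yᵢ|, so x and y are optimised independently as 1-D weighted medians.
Total weight W = 232; half = 116.
x-coordinate, sorted with cumulative weight:
  x=0 (Denby, w=6) cum 6
  x=6 (Elwood, w=80) cum 86
  x=8 (Brookfield, w=60) cum 146  ← median
  x=9 (Calder, w=30) cum 176
  x=10 (Ashton, w=6) cum 182
  x=11 (Fenton, w=50) cum 232
⇒ x* = 8
y-coordinate, sorted with cumulative weight:
  y=6 (Ashton, w=6) cum 6
  y=6 (Fenton, w=50) cum 56
  y=7 (Calder, w=30) cum 86
  y=11 (Denby, w=6) cum 92
  y=11 (Elwood, w=80) cum 172  ← median
  y=12 (Brookfield, w=60) cum 232
⇒ y* = 11

(8, 11)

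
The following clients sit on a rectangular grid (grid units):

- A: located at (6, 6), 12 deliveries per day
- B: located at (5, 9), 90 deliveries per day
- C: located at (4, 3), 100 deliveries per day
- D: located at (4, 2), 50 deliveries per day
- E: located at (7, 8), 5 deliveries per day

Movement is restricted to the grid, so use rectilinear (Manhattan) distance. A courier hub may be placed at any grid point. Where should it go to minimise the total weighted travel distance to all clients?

(4, 3)

Manhattan distance separates: Σwᵢ(|x−xᵢ|+|y−yᵢ|) = Σwᵢ|x−xᵢ| + Σwᵢ|y−yᵢ|, so x and y are optimised independently as 1-D weighted medians.
Total weight W = 257; half = 128.5.
x-coordinate, sorted with cumulative weight:
  x=4 (C, w=100) cum 100
  x=4 (D, w=50) cum 150  ← median
  x=5 (B, w=90) cum 240
  x=6 (A, w=12) cum 252
  x=7 (E, w=5) cum 257
⇒ x* = 4
y-coordinate, sorted with cumulative weight:
  y=2 (D, w=50) cum 50
  y=3 (C, w=100) cum 150  ← median
  y=6 (A, w=12) cum 162
  y=8 (E, w=5) cum 167
  y=9 (B, w=90) cum 257
⇒ y* = 3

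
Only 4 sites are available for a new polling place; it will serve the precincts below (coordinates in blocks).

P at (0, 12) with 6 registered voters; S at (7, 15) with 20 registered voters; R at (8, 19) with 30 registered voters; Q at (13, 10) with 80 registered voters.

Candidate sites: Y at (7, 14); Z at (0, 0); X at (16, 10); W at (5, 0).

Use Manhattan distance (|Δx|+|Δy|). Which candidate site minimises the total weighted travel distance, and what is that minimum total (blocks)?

Total weighted distance at each candidate:
  Y (7, 14): total = 1054
  Z (0, 0): total = 3162
  X (16, 10): total = 1138
  W (5, 0): total = 2542
Minimum is at Y with total 1054 blocks.

Y, total 1054 blocks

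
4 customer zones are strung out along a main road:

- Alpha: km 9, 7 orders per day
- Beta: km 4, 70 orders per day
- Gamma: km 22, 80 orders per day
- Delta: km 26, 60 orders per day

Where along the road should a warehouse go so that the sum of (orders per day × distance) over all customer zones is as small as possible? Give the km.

x = 22

For a sum of weighted absolute distances on a line, the optimum is the weighted median (not the mean). Total weight W = 217; half-weight = 108.5.
Sort by position and accumulate weight:
  km 4 (Beta, w=70) → cum 70
  km 9 (Alpha, w=7) → cum 77
  km 22 (Gamma, w=80) → cum 157  ≥ 108.5 → median here
  km 26 (Delta, w=60) → cum 217
Optimal location: km 22.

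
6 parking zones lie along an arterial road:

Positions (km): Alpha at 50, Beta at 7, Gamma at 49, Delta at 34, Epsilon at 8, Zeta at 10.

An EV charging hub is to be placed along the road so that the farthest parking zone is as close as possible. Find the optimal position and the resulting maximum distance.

location 28.5, max distance 21.5

The 1-center on a line is the midpoint of the two extreme points: leftmost at 7, rightmost at 50.
Optimal location = (7 + 50)/2 = 28.5; maximum distance = (50 − 7)/2 = 21.5.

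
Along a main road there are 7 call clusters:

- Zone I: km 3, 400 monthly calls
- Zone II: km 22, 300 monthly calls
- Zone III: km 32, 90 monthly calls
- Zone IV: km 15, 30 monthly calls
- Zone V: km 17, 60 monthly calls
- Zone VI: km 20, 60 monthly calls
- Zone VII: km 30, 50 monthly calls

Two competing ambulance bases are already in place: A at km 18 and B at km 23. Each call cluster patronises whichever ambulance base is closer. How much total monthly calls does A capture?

550

The indifferent point is the midpoint (18+23)/2 = 20.5; call clusters left of it (closer to A at 18) go to A, those right go to B.
  Zone I at 3 (w=400) → A
  Zone IV at 15 (w=30) → A
  Zone V at 17 (w=60) → A
  Zone VI at 20 (w=60) → A
  Zone II at 22 (w=300) → B
  Zone VII at 30 (w=50) → B
  Zone III at 32 (w=90) → B
A captures 550; B captures 440.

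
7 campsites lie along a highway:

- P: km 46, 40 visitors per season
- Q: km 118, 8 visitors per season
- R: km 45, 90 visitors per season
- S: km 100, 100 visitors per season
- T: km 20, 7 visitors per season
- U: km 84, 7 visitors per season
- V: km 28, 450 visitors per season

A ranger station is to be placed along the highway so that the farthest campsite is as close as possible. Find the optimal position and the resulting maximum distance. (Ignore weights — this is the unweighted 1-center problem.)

location 69, max distance 49

The 1-center on a line is the midpoint of the two extreme points: leftmost at 20, rightmost at 118.
Optimal location = (20 + 118)/2 = 69; maximum distance = (118 − 20)/2 = 49.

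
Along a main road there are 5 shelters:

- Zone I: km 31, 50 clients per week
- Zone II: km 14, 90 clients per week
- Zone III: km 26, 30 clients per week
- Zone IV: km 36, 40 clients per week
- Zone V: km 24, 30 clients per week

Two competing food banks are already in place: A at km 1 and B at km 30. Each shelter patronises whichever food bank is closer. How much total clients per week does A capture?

The indifferent point is the midpoint (1+30)/2 = 15.5; shelters left of it (closer to A at 1) go to A, those right go to B.
  Zone II at 14 (w=90) → A
  Zone V at 24 (w=30) → B
  Zone III at 26 (w=30) → B
  Zone I at 31 (w=50) → B
  Zone IV at 36 (w=40) → B
A captures 90; B captures 150.

90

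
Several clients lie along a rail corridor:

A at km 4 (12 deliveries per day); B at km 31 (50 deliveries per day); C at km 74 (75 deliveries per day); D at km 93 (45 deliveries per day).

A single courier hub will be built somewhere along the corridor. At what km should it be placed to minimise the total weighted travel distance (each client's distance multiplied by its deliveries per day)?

For a sum of weighted absolute distances on a line, the optimum is the weighted median (not the mean). Total weight W = 182; half-weight = 91.
Sort by position and accumulate weight:
  km 4 (A, w=12) → cum 12
  km 31 (B, w=50) → cum 62
  km 74 (C, w=75) → cum 137  ≥ 91 → median here
  km 93 (D, w=45) → cum 182
Optimal location: km 74.

x = 74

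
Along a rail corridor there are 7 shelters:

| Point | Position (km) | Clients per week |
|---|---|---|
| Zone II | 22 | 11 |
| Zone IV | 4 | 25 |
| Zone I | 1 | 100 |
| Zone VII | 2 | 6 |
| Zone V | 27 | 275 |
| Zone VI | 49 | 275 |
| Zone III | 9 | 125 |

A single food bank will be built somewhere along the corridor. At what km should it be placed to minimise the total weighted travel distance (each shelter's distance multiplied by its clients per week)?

x = 27

For a sum of weighted absolute distances on a line, the optimum is the weighted median (not the mean). Total weight W = 817; half-weight = 408.5.
Sort by position and accumulate weight:
  km 1 (Zone I, w=100) → cum 100
  km 2 (Zone VII, w=6) → cum 106
  km 4 (Zone IV, w=25) → cum 131
  km 9 (Zone III, w=125) → cum 256
  km 22 (Zone II, w=11) → cum 267
  km 27 (Zone V, w=275) → cum 542  ≥ 408.5 → median here
  km 49 (Zone VI, w=275) → cum 817
Optimal location: km 27.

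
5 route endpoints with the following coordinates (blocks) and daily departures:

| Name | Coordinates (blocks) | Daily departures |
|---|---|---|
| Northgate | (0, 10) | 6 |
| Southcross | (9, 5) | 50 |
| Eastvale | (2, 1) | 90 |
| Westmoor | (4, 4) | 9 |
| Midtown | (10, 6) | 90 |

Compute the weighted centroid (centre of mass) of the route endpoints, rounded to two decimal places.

The minimiser of Σwᵢ‖p−pᵢ‖² is the weighted centroid p* = (Σwᵢpᵢ)/(Σwᵢ).
Σwᵢ = 245.
Σwᵢxᵢ = 6·0 + 50·9 + 90·2 + 9·4 + 90·10 = 1566.
Σwᵢyᵢ = 6·10 + 50·5 + 90·1 + 9·4 + 90·6 = 976.
x* = 1566/245 = 6.39, y* = 976/245 = 3.98.

(6.39, 3.98)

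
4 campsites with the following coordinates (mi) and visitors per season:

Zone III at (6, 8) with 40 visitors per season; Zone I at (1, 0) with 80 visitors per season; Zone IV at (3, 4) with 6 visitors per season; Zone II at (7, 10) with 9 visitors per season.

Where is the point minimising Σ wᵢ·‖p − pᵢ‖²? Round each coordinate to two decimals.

The minimiser of Σwᵢ‖p−pᵢ‖² is the weighted centroid p* = (Σwᵢpᵢ)/(Σwᵢ).
Σwᵢ = 135.
Σwᵢxᵢ = 40·6 + 80·1 + 6·3 + 9·7 = 401.
Σwᵢyᵢ = 40·8 + 80·0 + 6·4 + 9·10 = 434.
x* = 401/135 = 2.97, y* = 434/135 = 3.21.

(2.97, 3.21)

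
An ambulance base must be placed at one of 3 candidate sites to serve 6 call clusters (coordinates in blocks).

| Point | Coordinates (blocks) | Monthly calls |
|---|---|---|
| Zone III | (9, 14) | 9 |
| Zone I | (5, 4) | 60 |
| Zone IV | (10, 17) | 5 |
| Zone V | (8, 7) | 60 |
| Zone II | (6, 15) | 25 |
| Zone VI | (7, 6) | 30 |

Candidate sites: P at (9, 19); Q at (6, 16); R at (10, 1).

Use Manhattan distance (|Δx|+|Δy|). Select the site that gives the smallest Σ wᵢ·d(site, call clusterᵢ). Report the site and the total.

Total weighted distance at each candidate:
  P (9, 19): total = 2605
  Q (6, 16): total = 1865
  R (10, 1): total = 1856
Minimum is at R with total 1856 blocks.

R, total 1856 blocks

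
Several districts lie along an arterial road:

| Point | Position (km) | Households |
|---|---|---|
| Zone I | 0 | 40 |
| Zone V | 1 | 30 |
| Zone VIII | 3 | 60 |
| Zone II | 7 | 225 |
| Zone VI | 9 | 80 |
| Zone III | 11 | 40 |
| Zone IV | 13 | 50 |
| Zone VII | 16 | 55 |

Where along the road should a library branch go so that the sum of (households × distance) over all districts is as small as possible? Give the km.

x = 7

For a sum of weighted absolute distances on a line, the optimum is the weighted median (not the mean). Total weight W = 580; half-weight = 290.
Sort by position and accumulate weight:
  km 0 (Zone I, w=40) → cum 40
  km 1 (Zone V, w=30) → cum 70
  km 3 (Zone VIII, w=60) → cum 130
  km 7 (Zone II, w=225) → cum 355  ≥ 290 → median here
  km 9 (Zone VI, w=80) → cum 435
  km 11 (Zone III, w=40) → cum 475
  km 13 (Zone IV, w=50) → cum 525
  km 16 (Zone VII, w=55) → cum 580
Optimal location: km 7.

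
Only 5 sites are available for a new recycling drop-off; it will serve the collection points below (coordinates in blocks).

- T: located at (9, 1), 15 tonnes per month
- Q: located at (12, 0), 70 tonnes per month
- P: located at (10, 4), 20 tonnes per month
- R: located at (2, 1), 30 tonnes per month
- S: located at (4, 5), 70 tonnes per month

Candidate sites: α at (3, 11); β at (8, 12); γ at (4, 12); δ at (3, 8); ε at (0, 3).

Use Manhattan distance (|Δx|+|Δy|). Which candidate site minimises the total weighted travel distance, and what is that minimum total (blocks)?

Total weighted distance at each candidate:
  α (3, 11): total = 2740
  β (8, 12): total = 2780
  γ (4, 12): total = 2800
  δ (3, 8): total = 2125
  ε (0, 3): total = 1975
Minimum is at ε with total 1975 blocks.

ε, total 1975 blocks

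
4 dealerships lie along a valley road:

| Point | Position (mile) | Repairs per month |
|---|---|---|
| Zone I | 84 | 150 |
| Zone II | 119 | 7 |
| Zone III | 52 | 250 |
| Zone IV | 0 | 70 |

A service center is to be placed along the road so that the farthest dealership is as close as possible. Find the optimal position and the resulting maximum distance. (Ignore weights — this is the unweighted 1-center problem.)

The 1-center on a line is the midpoint of the two extreme points: leftmost at 0, rightmost at 119.
Optimal location = (0 + 119)/2 = 59.5; maximum distance = (119 − 0)/2 = 59.5.

location 59.5, max distance 59.5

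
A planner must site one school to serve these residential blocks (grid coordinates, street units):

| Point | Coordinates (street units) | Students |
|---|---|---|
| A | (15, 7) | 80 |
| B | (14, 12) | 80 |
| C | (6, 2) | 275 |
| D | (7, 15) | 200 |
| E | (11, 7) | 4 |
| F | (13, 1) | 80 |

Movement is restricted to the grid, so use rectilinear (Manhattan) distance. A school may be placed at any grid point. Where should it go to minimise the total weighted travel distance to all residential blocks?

(7, 7)

Manhattan distance separates: Σwᵢ(|x−xᵢ|+|y−yᵢ|) = Σwᵢ|x−xᵢ| + Σwᵢ|y−yᵢ|, so x and y are optimised independently as 1-D weighted medians.
Total weight W = 719; half = 359.5.
x-coordinate, sorted with cumulative weight:
  x=6 (C, w=275) cum 275
  x=7 (D, w=200) cum 475  ← median
  x=11 (E, w=4) cum 479
  x=13 (F, w=80) cum 559
  x=14 (B, w=80) cum 639
  x=15 (A, w=80) cum 719
⇒ x* = 7
y-coordinate, sorted with cumulative weight:
  y=1 (F, w=80) cum 80
  y=2 (C, w=275) cum 355
  y=7 (A, w=80) cum 435  ← median
  y=7 (E, w=4) cum 439
  y=12 (B, w=80) cum 519
  y=15 (D, w=200) cum 719
⇒ y* = 7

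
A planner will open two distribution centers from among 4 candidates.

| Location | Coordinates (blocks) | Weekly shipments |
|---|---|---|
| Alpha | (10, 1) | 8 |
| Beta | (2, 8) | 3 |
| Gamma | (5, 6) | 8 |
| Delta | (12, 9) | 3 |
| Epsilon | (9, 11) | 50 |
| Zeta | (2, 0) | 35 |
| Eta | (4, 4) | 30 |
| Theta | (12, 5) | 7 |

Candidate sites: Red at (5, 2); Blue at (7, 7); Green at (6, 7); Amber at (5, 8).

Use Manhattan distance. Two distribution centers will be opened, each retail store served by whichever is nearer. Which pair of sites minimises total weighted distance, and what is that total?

{Red, Blue}, total 725

Evaluate every pair (each demand assigned to the nearer of the two):
  {Red, Blue}: total = 725
  {Red, Green}: total = 774
  {Red, Amber}: total = 782
  {Blue, Amber}: total = 1002
  {Blue, Green}: total = 1008
  {Green, Amber}: total = 1070
Best pair: {Red, Blue} with total 725.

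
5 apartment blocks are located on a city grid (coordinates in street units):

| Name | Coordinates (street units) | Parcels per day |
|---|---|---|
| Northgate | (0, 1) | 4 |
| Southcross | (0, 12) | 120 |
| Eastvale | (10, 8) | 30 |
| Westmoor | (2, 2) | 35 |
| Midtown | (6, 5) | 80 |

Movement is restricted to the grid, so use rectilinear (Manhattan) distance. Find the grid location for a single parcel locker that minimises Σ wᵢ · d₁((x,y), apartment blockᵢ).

(2, 8)

Manhattan distance separates: Σwᵢ(|x−xᵢ|+|y−yᵢ|) = Σwᵢ|x−xᵢ| + Σwᵢ|y−yᵢ|, so x and y are optimised independently as 1-D weighted medians.
Total weight W = 269; half = 134.5.
x-coordinate, sorted with cumulative weight:
  x=0 (Northgate, w=4) cum 4
  x=0 (Southcross, w=120) cum 124
  x=2 (Westmoor, w=35) cum 159  ← median
  x=6 (Midtown, w=80) cum 239
  x=10 (Eastvale, w=30) cum 269
⇒ x* = 2
y-coordinate, sorted with cumulative weight:
  y=1 (Northgate, w=4) cum 4
  y=2 (Westmoor, w=35) cum 39
  y=5 (Midtown, w=80) cum 119
  y=8 (Eastvale, w=30) cum 149  ← median
  y=12 (Southcross, w=120) cum 269
⇒ y* = 8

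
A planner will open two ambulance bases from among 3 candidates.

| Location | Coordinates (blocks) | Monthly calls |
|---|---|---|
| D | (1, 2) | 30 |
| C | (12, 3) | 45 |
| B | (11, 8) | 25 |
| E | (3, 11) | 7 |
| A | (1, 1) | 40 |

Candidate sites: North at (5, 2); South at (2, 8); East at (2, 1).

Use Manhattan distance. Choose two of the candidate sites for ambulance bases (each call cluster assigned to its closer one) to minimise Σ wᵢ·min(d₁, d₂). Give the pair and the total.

Evaluate every pair (each demand assigned to the nearer of the two):
  {North, East}: total = 837
  {South, East}: total = 893
  {North, South}: total = 933
Best pair: {North, East} with total 837.

{North, East}, total 837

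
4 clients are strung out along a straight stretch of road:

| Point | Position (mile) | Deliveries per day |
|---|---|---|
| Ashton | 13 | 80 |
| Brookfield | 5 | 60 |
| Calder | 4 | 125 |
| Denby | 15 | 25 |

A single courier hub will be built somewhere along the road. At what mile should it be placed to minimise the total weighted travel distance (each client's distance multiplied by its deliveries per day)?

For a sum of weighted absolute distances on a line, the optimum is the weighted median (not the mean). Total weight W = 290; half-weight = 145.
Sort by position and accumulate weight:
  mile 4 (Calder, w=125) → cum 125
  mile 5 (Brookfield, w=60) → cum 185  ≥ 145 → median here
  mile 13 (Ashton, w=80) → cum 265
  mile 15 (Denby, w=25) → cum 290
Optimal location: mile 5.

x = 5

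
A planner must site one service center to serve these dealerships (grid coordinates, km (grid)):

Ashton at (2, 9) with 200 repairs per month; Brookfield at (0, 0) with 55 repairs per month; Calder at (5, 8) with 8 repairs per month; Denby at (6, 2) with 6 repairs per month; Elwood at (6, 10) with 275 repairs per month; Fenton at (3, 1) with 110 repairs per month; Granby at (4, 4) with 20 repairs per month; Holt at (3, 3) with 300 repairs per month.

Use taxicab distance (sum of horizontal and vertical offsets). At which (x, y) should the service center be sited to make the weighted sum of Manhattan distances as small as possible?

Manhattan distance separates: Σwᵢ(|x−xᵢ|+|y−yᵢ|) = Σwᵢ|x−xᵢ| + Σwᵢ|y−yᵢ|, so x and y are optimised independently as 1-D weighted medians.
Total weight W = 974; half = 487.
x-coordinate, sorted with cumulative weight:
  x=0 (Brookfield, w=55) cum 55
  x=2 (Ashton, w=200) cum 255
  x=3 (Fenton, w=110) cum 365
  x=3 (Holt, w=300) cum 665  ← median
  x=4 (Granby, w=20) cum 685
  x=5 (Calder, w=8) cum 693
  x=6 (Denby, w=6) cum 699
  x=6 (Elwood, w=275) cum 974
⇒ x* = 3
y-coordinate, sorted with cumulative weight:
  y=0 (Brookfield, w=55) cum 55
  y=1 (Fenton, w=110) cum 165
  y=2 (Denby, w=6) cum 171
  y=3 (Holt, w=300) cum 471
  y=4 (Granby, w=20) cum 491  ← median
  y=8 (Calder, w=8) cum 499
  y=9 (Ashton, w=200) cum 699
  y=10 (Elwood, w=275) cum 974
⇒ y* = 4

(3, 4)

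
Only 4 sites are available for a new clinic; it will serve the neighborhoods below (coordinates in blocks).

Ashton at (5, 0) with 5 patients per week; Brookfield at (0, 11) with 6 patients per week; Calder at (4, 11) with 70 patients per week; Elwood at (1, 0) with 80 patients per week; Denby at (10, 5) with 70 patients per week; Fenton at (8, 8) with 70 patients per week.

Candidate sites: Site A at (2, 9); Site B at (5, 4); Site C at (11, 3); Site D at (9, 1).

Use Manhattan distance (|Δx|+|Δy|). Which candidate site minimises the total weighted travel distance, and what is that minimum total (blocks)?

Total weighted distance at each candidate:
  Site A (2, 9): total = 2494
  Site B (5, 4): total = 2202
  Site C (11, 3): total = 3019
  Site D (9, 1): total = 2819
Minimum is at Site B with total 2202 blocks.

Site B, total 2202 blocks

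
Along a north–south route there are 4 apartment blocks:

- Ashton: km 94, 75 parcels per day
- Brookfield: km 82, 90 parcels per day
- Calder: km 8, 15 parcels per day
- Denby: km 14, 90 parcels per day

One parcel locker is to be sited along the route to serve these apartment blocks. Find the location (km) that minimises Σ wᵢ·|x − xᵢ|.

For a sum of weighted absolute distances on a line, the optimum is the weighted median (not the mean). Total weight W = 270; half-weight = 135.
Sort by position and accumulate weight:
  km 8 (Calder, w=15) → cum 15
  km 14 (Denby, w=90) → cum 105
  km 82 (Brookfield, w=90) → cum 195  ≥ 135 → median here
  km 94 (Ashton, w=75) → cum 270
Optimal location: km 82.

x = 82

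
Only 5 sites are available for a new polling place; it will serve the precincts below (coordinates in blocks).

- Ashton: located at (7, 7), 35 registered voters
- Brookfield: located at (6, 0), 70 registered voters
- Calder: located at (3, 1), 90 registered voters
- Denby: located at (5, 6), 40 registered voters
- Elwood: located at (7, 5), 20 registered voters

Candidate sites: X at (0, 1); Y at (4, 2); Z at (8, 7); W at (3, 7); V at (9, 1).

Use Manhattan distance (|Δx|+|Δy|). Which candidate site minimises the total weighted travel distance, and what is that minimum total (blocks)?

Y, total 1060 blocks

Total weighted distance at each candidate:
  X (0, 1): total = 1835
  Y (4, 2): total = 1060
  Z (8, 7): total = 1875
  W (3, 7): total = 1620
  V (9, 1): total = 1580
Minimum is at Y with total 1060 blocks.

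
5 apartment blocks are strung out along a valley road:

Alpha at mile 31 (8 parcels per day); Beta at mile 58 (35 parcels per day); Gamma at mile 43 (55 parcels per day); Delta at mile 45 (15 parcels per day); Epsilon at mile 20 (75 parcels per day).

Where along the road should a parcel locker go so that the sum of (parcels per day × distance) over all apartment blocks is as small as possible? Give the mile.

x = 43

For a sum of weighted absolute distances on a line, the optimum is the weighted median (not the mean). Total weight W = 188; half-weight = 94.
Sort by position and accumulate weight:
  mile 20 (Epsilon, w=75) → cum 75
  mile 31 (Alpha, w=8) → cum 83
  mile 43 (Gamma, w=55) → cum 138  ≥ 94 → median here
  mile 45 (Delta, w=15) → cum 153
  mile 58 (Beta, w=35) → cum 188
Optimal location: mile 43.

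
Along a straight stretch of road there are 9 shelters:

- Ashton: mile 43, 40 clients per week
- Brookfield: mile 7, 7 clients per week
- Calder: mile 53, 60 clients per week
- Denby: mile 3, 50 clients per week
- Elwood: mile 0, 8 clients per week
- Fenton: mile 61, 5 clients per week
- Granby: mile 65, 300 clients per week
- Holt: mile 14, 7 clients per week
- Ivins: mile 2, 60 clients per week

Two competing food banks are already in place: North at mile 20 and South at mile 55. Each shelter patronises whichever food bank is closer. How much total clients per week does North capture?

132

The indifferent point is the midpoint (20+55)/2 = 37.5; shelters left of it (closer to North at 20) go to North, those right go to South.
  Elwood at 0 (w=8) → North
  Ivins at 2 (w=60) → North
  Denby at 3 (w=50) → North
  Brookfield at 7 (w=7) → North
  Holt at 14 (w=7) → North
  Ashton at 43 (w=40) → South
  Calder at 53 (w=60) → South
  Fenton at 61 (w=5) → South
  Granby at 65 (w=300) → South
North captures 132; South captures 405.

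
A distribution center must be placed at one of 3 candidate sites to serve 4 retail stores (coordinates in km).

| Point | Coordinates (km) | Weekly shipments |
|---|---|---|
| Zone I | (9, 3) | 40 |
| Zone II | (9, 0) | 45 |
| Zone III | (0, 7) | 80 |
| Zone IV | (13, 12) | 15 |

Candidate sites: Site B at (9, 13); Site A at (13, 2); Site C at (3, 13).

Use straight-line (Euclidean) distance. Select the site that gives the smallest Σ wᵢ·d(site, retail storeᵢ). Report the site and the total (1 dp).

Site A, total 1630.4 km

Total weighted distance at each candidate:
  Site B (9, 13): total = 1912.2
  Site A (13, 2): total = 1630.4
  Site C (3, 13): total = 1798.2
Minimum is at Site A with total 1630.4 km.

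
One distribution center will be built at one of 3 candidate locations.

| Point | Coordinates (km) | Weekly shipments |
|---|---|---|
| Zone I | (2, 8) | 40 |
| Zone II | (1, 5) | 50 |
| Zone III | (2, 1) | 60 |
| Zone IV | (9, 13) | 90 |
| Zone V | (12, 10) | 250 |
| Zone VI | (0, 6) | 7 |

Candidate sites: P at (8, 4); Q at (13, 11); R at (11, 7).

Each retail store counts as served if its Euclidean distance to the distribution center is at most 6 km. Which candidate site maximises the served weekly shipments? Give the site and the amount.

Q, covering 340

Coverage radius r = 6 km; a point is covered iff (Δx)²+(Δy)² ≤ 6² = 36.
  P (8, 4): covers {none} → 0
  Q (13, 11): covers {Zone IV, Zone V} → 340
  R (11, 7): covers {Zone V} → 250
Maximum coverage at Q: 340 weekly shipments.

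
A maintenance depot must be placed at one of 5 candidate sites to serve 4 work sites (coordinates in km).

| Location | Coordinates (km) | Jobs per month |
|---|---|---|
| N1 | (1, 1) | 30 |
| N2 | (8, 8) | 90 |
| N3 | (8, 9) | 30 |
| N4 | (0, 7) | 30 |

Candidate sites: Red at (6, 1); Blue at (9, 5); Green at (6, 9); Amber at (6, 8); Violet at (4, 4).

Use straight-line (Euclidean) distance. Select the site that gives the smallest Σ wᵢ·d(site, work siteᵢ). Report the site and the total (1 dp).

Amber, total 687.6 km

Total weighted distance at each candidate:
  Red (6, 1): total = 1307.2
  Blue (9, 5): total = 953.2
  Green (6, 9): total = 734.0
  Amber (6, 8): total = 687.6
  Violet (4, 4): total = 978.5
Minimum is at Amber with total 687.6 km.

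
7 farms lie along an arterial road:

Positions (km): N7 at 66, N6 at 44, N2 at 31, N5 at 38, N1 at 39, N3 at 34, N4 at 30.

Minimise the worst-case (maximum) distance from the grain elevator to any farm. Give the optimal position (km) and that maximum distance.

The 1-center on a line is the midpoint of the two extreme points: leftmost at 30, rightmost at 66.
Optimal location = (30 + 66)/2 = 48; maximum distance = (66 − 30)/2 = 18.

location 48, max distance 18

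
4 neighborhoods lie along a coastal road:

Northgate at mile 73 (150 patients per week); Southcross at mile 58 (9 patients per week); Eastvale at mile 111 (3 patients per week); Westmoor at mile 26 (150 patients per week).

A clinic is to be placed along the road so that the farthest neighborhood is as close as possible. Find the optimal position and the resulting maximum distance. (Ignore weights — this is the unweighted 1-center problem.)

location 68.5, max distance 42.5

The 1-center on a line is the midpoint of the two extreme points: leftmost at 26, rightmost at 111.
Optimal location = (26 + 111)/2 = 68.5; maximum distance = (111 − 26)/2 = 42.5.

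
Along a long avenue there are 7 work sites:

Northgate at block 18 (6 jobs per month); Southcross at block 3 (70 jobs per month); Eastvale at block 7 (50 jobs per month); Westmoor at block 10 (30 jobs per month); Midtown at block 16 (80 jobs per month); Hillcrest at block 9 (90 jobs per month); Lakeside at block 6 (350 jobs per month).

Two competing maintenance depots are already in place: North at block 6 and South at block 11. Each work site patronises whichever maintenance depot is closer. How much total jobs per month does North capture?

470

The indifferent point is the midpoint (6+11)/2 = 8.5; work sites left of it (closer to North at 6) go to North, those right go to South.
  Southcross at 3 (w=70) → North
  Lakeside at 6 (w=350) → North
  Eastvale at 7 (w=50) → North
  Hillcrest at 9 (w=90) → South
  Westmoor at 10 (w=30) → South
  Midtown at 16 (w=80) → South
  Northgate at 18 (w=6) → South
North captures 470; South captures 206.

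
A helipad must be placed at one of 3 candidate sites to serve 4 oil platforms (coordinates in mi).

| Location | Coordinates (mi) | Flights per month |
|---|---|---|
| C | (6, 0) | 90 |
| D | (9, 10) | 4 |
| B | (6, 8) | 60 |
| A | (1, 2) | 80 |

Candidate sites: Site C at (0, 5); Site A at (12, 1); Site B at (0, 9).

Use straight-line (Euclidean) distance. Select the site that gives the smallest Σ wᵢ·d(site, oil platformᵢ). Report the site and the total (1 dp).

Site C, total 1399.6 mi

Total weighted distance at each candidate:
  Site C (0, 5): total = 1399.6
  Site A (12, 1): total = 2022.2
  Site B (0, 9): total = 1940.4
Minimum is at Site C with total 1399.6 mi.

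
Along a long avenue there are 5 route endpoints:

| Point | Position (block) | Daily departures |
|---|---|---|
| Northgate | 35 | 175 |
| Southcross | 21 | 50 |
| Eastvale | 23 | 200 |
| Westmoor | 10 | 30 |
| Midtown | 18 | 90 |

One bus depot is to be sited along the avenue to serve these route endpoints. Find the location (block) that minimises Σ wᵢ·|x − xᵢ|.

x = 23

For a sum of weighted absolute distances on a line, the optimum is the weighted median (not the mean). Total weight W = 545; half-weight = 272.5.
Sort by position and accumulate weight:
  block 10 (Westmoor, w=30) → cum 30
  block 18 (Midtown, w=90) → cum 120
  block 21 (Southcross, w=50) → cum 170
  block 23 (Eastvale, w=200) → cum 370  ≥ 272.5 → median here
  block 35 (Northgate, w=175) → cum 545
Optimal location: block 23.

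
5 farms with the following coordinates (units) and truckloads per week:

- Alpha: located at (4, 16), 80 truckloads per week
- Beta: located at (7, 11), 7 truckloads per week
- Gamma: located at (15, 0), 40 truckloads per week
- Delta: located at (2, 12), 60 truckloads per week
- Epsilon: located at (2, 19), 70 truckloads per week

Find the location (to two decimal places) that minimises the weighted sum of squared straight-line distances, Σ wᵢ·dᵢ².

(4.78, 13.26)

The minimiser of Σwᵢ‖p−pᵢ‖² is the weighted centroid p* = (Σwᵢpᵢ)/(Σwᵢ).
Σwᵢ = 257.
Σwᵢxᵢ = 80·4 + 7·7 + 40·15 + 60·2 + 70·2 = 1229.
Σwᵢyᵢ = 80·16 + 7·11 + 40·0 + 60·12 + 70·19 = 3407.
x* = 1229/257 = 4.78, y* = 3407/257 = 13.26.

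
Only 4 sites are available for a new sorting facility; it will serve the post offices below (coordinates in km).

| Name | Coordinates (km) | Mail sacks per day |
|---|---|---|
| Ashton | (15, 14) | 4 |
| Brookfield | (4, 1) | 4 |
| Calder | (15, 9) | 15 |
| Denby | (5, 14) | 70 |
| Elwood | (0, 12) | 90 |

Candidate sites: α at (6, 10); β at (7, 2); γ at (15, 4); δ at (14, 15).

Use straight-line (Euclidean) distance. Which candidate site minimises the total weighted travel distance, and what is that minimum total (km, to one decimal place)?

α, total 1069.9 km

Total weighted distance at each candidate:
  α (6, 10): total = 1069.9
  β (7, 2): total = 2180.0
  γ (15, 4): total = 2680.6
  δ (14, 15): total = 2088.2
Minimum is at α with total 1069.9 km.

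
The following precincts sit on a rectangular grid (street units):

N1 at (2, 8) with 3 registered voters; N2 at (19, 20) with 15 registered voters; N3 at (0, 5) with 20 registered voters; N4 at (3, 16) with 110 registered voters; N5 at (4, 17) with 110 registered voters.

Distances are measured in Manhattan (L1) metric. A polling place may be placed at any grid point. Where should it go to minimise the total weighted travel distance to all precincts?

(3, 16)

Manhattan distance separates: Σwᵢ(|x−xᵢ|+|y−yᵢ|) = Σwᵢ|x−xᵢ| + Σwᵢ|y−yᵢ|, so x and y are optimised independently as 1-D weighted medians.
Total weight W = 258; half = 129.
x-coordinate, sorted with cumulative weight:
  x=0 (N3, w=20) cum 20
  x=2 (N1, w=3) cum 23
  x=3 (N4, w=110) cum 133  ← median
  x=4 (N5, w=110) cum 243
  x=19 (N2, w=15) cum 258
⇒ x* = 3
y-coordinate, sorted with cumulative weight:
  y=5 (N3, w=20) cum 20
  y=8 (N1, w=3) cum 23
  y=16 (N4, w=110) cum 133  ← median
  y=17 (N5, w=110) cum 243
  y=20 (N2, w=15) cum 258
⇒ y* = 16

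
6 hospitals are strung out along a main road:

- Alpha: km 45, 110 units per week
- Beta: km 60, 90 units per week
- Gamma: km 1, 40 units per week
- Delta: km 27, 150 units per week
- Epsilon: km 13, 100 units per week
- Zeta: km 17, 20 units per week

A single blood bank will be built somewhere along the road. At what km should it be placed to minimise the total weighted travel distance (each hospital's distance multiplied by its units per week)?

x = 27

For a sum of weighted absolute distances on a line, the optimum is the weighted median (not the mean). Total weight W = 510; half-weight = 255.
Sort by position and accumulate weight:
  km 1 (Gamma, w=40) → cum 40
  km 13 (Epsilon, w=100) → cum 140
  km 17 (Zeta, w=20) → cum 160
  km 27 (Delta, w=150) → cum 310  ≥ 255 → median here
  km 45 (Alpha, w=110) → cum 420
  km 60 (Beta, w=90) → cum 510
Optimal location: km 27.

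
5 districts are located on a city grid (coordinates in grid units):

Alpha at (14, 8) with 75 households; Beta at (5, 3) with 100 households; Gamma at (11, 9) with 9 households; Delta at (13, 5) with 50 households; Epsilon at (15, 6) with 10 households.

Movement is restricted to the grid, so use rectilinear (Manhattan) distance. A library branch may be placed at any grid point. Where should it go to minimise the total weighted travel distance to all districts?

Manhattan distance separates: Σwᵢ(|x−xᵢ|+|y−yᵢ|) = Σwᵢ|x−xᵢ| + Σwᵢ|y−yᵢ|, so x and y are optimised independently as 1-D weighted medians.
Total weight W = 244; half = 122.
x-coordinate, sorted with cumulative weight:
  x=5 (Beta, w=100) cum 100
  x=11 (Gamma, w=9) cum 109
  x=13 (Delta, w=50) cum 159  ← median
  x=14 (Alpha, w=75) cum 234
  x=15 (Epsilon, w=10) cum 244
⇒ x* = 13
y-coordinate, sorted with cumulative weight:
  y=3 (Beta, w=100) cum 100
  y=5 (Delta, w=50) cum 150  ← median
  y=6 (Epsilon, w=10) cum 160
  y=8 (Alpha, w=75) cum 235
  y=9 (Gamma, w=9) cum 244
⇒ y* = 5

(13, 5)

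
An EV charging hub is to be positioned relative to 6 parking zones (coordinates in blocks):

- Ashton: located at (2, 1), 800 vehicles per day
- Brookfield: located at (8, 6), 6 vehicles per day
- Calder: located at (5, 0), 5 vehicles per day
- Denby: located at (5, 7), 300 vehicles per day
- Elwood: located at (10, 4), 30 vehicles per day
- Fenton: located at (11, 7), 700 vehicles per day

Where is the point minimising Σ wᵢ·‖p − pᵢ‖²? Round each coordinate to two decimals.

The minimiser of Σwᵢ‖p−pᵢ‖² is the weighted centroid p* = (Σwᵢpᵢ)/(Σwᵢ).
Σwᵢ = 1841.
Σwᵢxᵢ = 800·2 + 6·8 + 5·5 + 300·5 + 30·10 + 700·11 = 11173.
Σwᵢyᵢ = 800·1 + 6·6 + 5·0 + 300·7 + 30·4 + 700·7 = 7956.
x* = 11173/1841 = 6.07, y* = 7956/1841 = 4.32.

(6.07, 4.32)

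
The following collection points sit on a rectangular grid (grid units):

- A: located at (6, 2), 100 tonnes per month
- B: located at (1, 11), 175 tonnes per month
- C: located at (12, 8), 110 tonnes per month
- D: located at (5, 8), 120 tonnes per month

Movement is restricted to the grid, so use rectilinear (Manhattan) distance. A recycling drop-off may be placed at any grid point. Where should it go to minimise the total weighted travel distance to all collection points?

(5, 8)

Manhattan distance separates: Σwᵢ(|x−xᵢ|+|y−yᵢ|) = Σwᵢ|x−xᵢ| + Σwᵢ|y−yᵢ|, so x and y are optimised independently as 1-D weighted medians.
Total weight W = 505; half = 252.5.
x-coordinate, sorted with cumulative weight:
  x=1 (B, w=175) cum 175
  x=5 (D, w=120) cum 295  ← median
  x=6 (A, w=100) cum 395
  x=12 (C, w=110) cum 505
⇒ x* = 5
y-coordinate, sorted with cumulative weight:
  y=2 (A, w=100) cum 100
  y=8 (C, w=110) cum 210
  y=8 (D, w=120) cum 330  ← median
  y=11 (B, w=175) cum 505
⇒ y* = 8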